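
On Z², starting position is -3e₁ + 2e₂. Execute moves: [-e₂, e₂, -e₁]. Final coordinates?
(-4, 2)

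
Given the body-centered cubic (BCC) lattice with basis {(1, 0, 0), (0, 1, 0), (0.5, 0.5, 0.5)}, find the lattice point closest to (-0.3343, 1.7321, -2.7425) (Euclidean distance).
(-0.5, 1.5, -2.5)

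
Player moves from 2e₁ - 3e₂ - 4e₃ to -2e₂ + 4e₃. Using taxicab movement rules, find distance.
11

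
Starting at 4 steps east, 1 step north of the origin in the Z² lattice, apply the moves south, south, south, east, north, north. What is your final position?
(5, 0)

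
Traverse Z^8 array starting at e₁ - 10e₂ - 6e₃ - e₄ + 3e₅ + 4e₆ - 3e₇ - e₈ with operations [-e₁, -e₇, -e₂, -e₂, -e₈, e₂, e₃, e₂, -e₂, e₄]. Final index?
(0, -11, -5, 0, 3, 4, -4, -2)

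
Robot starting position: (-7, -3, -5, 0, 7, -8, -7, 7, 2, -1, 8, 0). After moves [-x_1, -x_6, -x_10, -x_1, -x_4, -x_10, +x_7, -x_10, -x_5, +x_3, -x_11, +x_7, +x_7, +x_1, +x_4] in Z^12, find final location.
(-8, -3, -4, 0, 6, -9, -4, 7, 2, -4, 7, 0)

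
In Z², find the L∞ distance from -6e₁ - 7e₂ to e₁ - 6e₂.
7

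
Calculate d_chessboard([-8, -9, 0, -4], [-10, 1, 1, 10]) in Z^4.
14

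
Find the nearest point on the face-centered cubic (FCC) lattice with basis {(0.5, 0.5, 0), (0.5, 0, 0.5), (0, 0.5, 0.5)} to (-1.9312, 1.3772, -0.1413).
(-2, 1.5, -0.5)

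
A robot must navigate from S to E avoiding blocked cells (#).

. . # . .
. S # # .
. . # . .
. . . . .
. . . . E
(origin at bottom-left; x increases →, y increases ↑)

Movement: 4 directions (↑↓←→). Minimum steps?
6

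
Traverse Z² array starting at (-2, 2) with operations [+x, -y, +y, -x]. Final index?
(-2, 2)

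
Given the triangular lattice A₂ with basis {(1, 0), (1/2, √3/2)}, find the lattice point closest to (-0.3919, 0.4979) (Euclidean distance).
(-0.5, 0.866)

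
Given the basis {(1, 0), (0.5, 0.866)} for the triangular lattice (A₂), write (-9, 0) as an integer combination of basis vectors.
-9b₁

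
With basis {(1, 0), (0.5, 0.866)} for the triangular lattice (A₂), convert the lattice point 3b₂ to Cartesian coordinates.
(1.5, 2.598)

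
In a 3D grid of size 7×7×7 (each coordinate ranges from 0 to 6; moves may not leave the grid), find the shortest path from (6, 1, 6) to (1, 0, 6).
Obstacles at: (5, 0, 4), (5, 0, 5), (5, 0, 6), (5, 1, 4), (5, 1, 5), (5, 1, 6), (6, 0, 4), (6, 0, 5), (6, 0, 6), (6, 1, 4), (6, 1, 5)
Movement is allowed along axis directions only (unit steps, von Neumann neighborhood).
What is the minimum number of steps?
8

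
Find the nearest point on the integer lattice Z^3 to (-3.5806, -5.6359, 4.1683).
(-4, -6, 4)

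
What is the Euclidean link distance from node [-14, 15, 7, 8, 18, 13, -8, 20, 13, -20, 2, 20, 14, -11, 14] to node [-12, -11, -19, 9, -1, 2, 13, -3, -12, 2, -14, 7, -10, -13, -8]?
73.5323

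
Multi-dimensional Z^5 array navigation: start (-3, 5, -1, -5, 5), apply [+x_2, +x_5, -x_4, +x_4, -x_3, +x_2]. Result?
(-3, 7, -2, -5, 6)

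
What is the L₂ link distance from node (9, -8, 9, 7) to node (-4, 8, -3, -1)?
25.1595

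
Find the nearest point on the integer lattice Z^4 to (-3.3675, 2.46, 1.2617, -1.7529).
(-3, 2, 1, -2)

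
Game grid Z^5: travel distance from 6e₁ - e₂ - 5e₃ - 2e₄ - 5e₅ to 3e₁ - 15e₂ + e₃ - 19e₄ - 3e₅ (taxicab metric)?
42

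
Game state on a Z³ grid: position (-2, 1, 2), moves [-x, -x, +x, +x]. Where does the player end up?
(-2, 1, 2)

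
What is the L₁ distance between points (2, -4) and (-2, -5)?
5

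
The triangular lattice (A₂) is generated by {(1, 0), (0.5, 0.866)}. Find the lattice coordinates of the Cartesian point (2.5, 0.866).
2b₁ + b₂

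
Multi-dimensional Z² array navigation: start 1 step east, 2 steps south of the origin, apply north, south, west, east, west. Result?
(0, -2)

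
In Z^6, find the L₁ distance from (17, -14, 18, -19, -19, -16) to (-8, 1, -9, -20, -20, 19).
104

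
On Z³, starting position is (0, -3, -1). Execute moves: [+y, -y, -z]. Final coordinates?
(0, -3, -2)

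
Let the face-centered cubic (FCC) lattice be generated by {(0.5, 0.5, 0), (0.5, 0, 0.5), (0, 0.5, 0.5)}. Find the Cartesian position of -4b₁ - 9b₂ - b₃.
(-6.5, -2.5, -5)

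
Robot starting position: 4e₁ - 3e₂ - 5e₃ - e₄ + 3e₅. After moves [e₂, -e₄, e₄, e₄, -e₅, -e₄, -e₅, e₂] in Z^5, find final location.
(4, -1, -5, -1, 1)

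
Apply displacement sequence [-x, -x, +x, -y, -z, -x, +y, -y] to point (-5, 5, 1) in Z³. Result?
(-7, 4, 0)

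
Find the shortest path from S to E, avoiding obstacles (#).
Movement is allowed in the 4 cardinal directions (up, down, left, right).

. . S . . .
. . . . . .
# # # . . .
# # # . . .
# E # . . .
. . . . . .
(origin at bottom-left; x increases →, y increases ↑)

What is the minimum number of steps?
9
(one shortest path: (2, 5) → (3, 5) → (3, 4) → (3, 3) → (3, 2) → (3, 1) → (3, 0) → (2, 0) → (1, 0) → (1, 1))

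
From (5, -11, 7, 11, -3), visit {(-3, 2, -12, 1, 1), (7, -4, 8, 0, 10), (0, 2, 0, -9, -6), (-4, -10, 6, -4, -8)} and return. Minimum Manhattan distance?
172
(one optimal route: (5, -11, 7, 11, -3) → (7, -4, 8, 0, 10) → (-3, 2, -12, 1, 1) → (0, 2, 0, -9, -6) → (-4, -10, 6, -4, -8) → (5, -11, 7, 11, -3))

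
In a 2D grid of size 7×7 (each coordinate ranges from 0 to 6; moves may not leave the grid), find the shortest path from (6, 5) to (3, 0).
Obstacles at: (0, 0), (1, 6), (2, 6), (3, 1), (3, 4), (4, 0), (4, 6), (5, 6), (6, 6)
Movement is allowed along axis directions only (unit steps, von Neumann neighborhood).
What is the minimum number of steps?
10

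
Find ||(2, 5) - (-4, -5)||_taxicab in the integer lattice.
16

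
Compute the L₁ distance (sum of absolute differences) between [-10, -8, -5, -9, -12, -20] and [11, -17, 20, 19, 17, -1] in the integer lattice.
131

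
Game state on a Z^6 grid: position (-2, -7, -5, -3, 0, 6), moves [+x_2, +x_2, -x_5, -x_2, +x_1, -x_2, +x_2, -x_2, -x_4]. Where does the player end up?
(-1, -7, -5, -4, -1, 6)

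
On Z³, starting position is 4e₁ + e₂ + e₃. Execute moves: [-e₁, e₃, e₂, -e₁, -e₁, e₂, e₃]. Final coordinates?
(1, 3, 3)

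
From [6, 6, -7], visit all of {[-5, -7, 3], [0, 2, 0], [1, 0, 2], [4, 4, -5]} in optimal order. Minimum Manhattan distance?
36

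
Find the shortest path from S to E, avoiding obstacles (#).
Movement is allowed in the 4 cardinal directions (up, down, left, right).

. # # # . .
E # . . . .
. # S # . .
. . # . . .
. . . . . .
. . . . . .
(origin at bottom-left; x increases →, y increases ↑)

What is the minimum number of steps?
13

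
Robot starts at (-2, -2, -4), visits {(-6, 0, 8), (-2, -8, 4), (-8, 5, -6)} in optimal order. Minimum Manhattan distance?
51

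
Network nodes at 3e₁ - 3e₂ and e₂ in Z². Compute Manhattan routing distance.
7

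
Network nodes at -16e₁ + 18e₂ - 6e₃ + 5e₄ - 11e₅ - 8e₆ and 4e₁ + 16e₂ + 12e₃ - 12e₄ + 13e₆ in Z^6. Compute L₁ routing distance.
89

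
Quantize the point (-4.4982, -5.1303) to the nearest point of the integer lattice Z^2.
(-4, -5)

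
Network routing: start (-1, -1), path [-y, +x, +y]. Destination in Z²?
(0, -1)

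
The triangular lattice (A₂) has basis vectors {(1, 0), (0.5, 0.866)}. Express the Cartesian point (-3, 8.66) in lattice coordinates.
-8b₁ + 10b₂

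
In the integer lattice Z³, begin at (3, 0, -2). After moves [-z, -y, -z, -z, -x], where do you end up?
(2, -1, -5)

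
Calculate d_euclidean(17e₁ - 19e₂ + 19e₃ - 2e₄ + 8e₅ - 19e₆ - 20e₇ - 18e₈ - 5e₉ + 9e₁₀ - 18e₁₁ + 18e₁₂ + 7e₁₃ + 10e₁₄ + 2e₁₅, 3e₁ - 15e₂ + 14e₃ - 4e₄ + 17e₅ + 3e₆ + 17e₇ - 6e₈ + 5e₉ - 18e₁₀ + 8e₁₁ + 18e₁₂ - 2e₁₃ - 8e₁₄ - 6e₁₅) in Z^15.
65.521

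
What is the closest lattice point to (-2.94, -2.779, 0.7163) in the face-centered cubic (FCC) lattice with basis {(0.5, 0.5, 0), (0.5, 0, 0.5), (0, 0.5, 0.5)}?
(-3, -2.5, 0.5)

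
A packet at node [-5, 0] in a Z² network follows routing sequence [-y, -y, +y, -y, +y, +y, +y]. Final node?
(-5, 1)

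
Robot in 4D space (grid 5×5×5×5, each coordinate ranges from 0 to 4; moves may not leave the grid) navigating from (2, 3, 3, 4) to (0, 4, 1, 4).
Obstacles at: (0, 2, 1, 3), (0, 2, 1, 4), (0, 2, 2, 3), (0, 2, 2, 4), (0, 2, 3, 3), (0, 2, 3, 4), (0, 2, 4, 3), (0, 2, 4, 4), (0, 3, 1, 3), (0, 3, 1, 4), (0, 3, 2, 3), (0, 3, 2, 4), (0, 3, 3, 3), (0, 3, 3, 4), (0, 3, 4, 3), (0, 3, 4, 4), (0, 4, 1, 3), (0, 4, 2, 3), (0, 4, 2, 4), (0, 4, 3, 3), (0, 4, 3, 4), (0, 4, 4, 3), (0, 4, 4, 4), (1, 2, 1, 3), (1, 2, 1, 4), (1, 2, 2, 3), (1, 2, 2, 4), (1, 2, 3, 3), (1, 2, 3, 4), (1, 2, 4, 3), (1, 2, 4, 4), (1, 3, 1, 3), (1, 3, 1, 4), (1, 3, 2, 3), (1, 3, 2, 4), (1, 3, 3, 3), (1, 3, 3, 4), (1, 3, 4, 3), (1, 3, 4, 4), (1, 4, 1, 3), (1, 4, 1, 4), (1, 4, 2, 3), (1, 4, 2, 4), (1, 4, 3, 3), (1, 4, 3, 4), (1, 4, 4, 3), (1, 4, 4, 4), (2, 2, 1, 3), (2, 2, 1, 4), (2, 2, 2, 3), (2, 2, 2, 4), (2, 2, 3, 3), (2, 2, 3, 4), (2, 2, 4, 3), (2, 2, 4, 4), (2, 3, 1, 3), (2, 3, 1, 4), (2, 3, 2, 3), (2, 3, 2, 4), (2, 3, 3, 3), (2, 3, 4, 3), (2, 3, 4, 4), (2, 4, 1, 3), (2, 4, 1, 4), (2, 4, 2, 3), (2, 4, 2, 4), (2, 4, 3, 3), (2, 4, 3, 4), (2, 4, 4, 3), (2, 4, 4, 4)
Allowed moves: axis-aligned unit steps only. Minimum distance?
9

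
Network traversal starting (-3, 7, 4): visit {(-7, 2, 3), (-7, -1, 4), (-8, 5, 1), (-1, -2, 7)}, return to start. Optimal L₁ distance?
44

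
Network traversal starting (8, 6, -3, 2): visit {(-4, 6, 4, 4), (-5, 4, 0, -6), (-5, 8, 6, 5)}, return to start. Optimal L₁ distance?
74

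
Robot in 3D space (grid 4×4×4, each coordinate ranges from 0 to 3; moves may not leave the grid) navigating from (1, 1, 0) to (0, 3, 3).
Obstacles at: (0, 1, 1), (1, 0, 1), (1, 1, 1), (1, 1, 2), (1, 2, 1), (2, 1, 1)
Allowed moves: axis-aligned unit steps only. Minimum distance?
6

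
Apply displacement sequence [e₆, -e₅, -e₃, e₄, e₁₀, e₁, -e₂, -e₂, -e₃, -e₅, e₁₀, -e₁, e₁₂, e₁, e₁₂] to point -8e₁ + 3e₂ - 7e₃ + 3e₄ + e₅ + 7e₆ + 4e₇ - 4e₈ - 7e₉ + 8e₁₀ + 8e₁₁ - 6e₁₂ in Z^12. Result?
(-7, 1, -9, 4, -1, 8, 4, -4, -7, 10, 8, -4)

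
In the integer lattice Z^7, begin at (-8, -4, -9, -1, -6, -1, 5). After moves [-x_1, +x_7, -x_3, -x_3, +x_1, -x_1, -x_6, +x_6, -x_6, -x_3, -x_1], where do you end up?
(-10, -4, -12, -1, -6, -2, 6)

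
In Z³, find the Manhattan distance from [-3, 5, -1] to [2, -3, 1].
15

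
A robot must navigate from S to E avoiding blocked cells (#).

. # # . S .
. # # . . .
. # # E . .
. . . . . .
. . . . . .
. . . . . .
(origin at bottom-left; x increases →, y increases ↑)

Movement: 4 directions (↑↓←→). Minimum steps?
3
(one shortest path: (4, 5) → (3, 5) → (3, 4) → (3, 3))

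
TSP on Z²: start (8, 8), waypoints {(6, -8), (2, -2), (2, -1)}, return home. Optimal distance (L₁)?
44
(one optimal route: (8, 8) → (6, -8) → (2, -2) → (2, -1) → (8, 8))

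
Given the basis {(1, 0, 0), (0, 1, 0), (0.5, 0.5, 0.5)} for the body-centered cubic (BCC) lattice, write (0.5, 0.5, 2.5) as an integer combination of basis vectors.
-2b₁ - 2b₂ + 5b₃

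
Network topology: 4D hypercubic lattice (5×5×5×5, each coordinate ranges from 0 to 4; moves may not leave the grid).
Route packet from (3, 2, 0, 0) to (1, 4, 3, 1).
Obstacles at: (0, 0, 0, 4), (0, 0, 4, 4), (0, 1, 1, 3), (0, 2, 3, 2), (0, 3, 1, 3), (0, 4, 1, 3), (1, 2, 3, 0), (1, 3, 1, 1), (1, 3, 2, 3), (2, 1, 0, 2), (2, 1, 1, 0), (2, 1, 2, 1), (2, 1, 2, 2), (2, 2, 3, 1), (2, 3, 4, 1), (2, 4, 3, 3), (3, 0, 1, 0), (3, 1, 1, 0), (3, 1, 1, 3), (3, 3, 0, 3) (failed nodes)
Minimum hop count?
8
(one shortest path: (3, 2, 0, 0) → (2, 2, 0, 0) → (1, 2, 0, 0) → (1, 3, 0, 0) → (1, 4, 0, 0) → (1, 4, 1, 0) → (1, 4, 2, 0) → (1, 4, 3, 0) → (1, 4, 3, 1))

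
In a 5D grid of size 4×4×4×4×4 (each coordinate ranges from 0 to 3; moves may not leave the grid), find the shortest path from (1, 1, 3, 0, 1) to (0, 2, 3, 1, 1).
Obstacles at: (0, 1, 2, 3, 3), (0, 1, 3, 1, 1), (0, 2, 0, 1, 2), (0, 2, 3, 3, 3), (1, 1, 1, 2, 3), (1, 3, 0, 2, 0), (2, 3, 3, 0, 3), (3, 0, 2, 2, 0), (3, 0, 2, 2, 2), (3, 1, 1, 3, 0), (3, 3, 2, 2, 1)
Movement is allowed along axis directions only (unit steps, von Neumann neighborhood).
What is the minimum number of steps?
3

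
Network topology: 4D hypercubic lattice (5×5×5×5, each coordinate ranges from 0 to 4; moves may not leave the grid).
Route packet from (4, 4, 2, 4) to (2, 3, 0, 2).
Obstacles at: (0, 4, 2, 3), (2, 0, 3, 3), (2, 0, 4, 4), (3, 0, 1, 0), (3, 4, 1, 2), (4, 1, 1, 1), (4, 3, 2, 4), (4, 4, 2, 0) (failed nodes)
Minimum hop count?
7
(one shortest path: (4, 4, 2, 4) → (3, 4, 2, 4) → (2, 4, 2, 4) → (2, 3, 2, 4) → (2, 3, 1, 4) → (2, 3, 0, 4) → (2, 3, 0, 3) → (2, 3, 0, 2))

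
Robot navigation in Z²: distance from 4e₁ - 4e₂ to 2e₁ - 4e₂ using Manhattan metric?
2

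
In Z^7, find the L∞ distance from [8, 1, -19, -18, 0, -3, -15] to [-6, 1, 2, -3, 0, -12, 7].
22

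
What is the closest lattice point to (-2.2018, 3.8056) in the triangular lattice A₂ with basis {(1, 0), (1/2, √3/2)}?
(-2, 3.464)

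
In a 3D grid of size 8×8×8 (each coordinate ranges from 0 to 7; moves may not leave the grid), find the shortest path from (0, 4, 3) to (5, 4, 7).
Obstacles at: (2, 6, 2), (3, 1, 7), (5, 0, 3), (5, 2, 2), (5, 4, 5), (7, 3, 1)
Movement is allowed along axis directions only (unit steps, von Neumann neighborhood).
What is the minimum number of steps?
9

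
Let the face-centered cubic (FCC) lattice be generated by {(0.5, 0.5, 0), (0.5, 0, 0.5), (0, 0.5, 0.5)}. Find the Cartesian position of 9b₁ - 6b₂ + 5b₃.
(1.5, 7, -0.5)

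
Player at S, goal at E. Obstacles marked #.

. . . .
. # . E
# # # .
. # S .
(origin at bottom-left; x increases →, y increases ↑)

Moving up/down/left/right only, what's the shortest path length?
3
(one shortest path: (2, 0) → (3, 0) → (3, 1) → (3, 2))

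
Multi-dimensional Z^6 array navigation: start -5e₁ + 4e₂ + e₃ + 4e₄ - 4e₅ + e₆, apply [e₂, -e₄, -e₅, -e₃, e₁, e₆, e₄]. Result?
(-4, 5, 0, 4, -5, 2)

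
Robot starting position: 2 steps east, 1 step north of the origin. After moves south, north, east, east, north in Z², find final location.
(4, 2)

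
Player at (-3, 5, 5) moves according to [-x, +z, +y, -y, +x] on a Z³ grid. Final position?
(-3, 5, 6)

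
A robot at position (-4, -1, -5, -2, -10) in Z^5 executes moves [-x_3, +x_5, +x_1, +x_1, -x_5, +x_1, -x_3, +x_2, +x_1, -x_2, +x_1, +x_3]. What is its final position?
(1, -1, -6, -2, -10)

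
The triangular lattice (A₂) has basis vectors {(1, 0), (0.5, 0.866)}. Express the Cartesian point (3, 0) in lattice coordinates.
3b₁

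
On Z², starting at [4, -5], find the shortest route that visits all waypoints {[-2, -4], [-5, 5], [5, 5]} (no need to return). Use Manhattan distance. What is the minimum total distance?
29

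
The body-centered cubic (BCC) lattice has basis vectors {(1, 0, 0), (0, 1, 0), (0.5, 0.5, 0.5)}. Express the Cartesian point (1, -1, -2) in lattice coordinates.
3b₁ + b₂ - 4b₃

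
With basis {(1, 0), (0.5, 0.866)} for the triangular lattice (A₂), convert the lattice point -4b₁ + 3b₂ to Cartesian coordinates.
(-2.5, 2.598)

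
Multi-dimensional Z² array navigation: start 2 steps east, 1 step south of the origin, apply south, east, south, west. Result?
(2, -3)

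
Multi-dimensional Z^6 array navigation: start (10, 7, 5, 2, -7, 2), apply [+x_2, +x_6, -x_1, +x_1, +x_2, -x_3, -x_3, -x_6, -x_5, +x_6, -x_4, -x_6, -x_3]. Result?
(10, 9, 2, 1, -8, 2)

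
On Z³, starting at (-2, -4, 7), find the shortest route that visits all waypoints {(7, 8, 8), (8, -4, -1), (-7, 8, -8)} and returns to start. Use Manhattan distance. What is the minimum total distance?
102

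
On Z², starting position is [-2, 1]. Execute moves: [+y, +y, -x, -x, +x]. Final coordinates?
(-3, 3)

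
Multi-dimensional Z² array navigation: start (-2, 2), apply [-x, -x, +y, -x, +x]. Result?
(-4, 3)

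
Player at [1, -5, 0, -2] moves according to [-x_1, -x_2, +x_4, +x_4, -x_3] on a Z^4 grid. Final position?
(0, -6, -1, 0)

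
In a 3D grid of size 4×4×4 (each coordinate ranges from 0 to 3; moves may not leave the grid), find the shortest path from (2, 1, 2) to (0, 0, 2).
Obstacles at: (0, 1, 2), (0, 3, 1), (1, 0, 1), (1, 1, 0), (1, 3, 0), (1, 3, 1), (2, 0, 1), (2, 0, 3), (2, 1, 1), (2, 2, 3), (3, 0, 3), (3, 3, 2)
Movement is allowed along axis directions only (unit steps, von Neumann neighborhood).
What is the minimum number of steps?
3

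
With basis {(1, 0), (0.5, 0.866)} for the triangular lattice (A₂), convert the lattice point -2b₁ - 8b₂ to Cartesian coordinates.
(-6, -6.928)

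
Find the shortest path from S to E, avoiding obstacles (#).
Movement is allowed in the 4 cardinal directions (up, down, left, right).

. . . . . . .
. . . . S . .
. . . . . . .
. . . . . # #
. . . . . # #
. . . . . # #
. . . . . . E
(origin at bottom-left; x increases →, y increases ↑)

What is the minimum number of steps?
7
(one shortest path: (4, 5) → (4, 4) → (4, 3) → (4, 2) → (4, 1) → (4, 0) → (5, 0) → (6, 0))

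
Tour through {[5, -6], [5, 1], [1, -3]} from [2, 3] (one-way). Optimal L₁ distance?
19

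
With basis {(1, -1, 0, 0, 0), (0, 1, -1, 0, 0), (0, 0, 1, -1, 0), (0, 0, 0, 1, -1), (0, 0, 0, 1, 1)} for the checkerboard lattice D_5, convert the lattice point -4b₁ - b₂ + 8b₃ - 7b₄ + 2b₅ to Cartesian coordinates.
(-4, 3, 9, -13, 9)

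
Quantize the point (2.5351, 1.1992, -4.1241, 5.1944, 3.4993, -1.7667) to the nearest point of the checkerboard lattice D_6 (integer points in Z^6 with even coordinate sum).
(3, 1, -4, 5, 3, -2)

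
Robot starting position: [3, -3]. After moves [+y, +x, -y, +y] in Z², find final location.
(4, -2)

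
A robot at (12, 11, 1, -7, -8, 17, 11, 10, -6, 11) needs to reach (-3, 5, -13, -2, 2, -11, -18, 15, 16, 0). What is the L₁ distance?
145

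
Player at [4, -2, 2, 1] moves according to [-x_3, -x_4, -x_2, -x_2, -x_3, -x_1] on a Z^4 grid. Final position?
(3, -4, 0, 0)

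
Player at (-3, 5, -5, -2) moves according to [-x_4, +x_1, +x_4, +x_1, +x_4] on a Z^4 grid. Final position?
(-1, 5, -5, -1)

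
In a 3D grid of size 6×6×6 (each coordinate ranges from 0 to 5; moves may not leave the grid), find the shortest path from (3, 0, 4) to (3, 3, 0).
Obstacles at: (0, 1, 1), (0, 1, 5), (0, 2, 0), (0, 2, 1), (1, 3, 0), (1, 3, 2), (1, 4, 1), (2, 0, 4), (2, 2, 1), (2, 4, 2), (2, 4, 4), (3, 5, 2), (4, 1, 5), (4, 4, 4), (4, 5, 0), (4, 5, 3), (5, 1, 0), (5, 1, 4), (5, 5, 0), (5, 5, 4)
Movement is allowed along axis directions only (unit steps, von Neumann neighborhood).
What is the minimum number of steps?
7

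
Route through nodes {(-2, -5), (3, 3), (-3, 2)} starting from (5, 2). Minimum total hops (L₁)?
18
(one optimal route: (5, 2) → (3, 3) → (-3, 2) → (-2, -5))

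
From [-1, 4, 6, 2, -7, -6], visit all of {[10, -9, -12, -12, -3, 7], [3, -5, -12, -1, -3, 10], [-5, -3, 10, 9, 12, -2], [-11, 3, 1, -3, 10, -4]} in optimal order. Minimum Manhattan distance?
171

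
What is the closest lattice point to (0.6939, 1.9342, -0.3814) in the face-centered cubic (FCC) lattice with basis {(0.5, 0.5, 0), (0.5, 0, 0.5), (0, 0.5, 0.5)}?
(0.5, 2, -0.5)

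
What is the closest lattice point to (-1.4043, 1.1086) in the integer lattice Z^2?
(-1, 1)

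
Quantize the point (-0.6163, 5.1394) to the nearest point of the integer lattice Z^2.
(-1, 5)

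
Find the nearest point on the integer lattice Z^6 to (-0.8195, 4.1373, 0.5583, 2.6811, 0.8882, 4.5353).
(-1, 4, 1, 3, 1, 5)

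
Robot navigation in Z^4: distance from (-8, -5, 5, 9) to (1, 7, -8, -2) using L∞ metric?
13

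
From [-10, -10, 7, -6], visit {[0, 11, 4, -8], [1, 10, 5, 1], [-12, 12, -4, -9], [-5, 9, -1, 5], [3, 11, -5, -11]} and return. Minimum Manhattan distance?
144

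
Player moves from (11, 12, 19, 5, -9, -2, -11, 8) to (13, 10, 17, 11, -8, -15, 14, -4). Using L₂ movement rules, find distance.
31.4166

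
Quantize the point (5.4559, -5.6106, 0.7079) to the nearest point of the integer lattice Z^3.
(5, -6, 1)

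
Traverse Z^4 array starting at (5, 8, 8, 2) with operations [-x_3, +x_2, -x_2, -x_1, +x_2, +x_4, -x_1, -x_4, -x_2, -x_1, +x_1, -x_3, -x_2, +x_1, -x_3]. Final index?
(4, 7, 5, 2)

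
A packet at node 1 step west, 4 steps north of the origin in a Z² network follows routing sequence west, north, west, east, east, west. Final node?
(-2, 5)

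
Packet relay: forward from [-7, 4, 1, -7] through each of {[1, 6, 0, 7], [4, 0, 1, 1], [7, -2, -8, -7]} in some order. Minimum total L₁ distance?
63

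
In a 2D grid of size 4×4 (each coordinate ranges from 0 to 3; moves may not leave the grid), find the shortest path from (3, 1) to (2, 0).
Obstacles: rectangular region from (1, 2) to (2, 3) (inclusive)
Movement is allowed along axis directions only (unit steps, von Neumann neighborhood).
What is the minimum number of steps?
2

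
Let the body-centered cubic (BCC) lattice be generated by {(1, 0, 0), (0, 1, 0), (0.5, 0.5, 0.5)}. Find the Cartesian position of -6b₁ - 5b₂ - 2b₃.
(-7, -6, -1)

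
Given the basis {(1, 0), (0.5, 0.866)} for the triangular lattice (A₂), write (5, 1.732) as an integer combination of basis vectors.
4b₁ + 2b₂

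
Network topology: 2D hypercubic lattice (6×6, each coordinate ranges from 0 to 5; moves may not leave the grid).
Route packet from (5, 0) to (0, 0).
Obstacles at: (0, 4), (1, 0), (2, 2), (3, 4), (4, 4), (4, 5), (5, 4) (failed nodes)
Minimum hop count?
7
(one shortest path: (5, 0) → (4, 0) → (3, 0) → (2, 0) → (2, 1) → (1, 1) → (0, 1) → (0, 0))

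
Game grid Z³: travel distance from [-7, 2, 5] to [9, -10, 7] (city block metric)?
30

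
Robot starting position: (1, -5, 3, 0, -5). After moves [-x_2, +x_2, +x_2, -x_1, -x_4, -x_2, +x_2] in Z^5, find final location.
(0, -4, 3, -1, -5)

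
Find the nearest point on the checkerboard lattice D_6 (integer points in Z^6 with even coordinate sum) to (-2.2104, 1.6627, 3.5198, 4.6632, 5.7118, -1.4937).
(-2, 2, 4, 5, 6, -1)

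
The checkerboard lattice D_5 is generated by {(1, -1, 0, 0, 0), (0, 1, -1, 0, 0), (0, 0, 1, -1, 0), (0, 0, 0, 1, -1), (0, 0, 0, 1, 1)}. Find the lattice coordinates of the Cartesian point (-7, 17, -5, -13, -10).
-7b₁ + 10b₂ + 5b₃ + b₄ - 9b₅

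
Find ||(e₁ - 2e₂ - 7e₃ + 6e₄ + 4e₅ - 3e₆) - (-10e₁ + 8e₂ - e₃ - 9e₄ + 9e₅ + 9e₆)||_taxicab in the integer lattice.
59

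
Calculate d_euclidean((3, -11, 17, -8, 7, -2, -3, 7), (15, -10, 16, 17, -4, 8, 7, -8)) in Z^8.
36.2905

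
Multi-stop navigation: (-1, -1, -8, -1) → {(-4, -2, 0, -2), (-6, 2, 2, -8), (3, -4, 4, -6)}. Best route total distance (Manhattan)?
46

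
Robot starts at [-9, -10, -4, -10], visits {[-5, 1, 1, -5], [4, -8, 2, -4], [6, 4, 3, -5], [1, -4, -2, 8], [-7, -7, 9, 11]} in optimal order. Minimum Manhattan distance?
105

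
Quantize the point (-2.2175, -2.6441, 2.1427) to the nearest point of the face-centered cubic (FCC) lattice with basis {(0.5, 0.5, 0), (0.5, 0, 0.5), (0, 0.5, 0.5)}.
(-2.5, -2.5, 2)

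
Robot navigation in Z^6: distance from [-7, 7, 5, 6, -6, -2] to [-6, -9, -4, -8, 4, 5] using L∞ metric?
16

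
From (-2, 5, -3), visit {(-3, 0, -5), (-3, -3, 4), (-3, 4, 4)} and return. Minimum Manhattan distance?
36
(one optimal route: (-2, 5, -3) → (-3, 0, -5) → (-3, -3, 4) → (-3, 4, 4) → (-2, 5, -3))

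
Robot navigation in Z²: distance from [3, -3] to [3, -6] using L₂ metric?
3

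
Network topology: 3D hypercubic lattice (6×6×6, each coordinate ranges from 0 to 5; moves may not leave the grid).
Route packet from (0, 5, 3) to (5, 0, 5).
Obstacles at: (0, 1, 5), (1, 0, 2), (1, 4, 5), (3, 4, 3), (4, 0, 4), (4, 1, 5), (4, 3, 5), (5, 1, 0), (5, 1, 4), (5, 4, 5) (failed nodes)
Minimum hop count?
12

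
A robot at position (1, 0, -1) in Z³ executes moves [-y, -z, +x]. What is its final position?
(2, -1, -2)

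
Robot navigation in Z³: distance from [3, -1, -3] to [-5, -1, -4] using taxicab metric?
9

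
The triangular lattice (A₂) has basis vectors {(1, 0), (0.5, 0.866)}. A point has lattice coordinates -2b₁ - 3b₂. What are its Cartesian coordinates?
(-3.5, -2.598)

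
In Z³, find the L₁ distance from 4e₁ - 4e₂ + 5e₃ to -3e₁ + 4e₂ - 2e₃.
22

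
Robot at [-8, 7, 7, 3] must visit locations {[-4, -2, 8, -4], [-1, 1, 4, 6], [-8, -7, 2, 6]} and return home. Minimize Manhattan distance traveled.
80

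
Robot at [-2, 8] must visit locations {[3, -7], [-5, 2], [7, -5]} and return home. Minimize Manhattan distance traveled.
54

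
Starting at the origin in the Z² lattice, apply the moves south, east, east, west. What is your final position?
(1, -1)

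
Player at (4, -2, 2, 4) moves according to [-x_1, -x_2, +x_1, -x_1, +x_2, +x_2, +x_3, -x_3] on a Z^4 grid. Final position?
(3, -1, 2, 4)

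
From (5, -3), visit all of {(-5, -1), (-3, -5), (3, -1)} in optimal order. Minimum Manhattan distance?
18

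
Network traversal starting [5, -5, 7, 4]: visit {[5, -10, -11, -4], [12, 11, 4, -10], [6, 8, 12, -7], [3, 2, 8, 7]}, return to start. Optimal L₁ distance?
140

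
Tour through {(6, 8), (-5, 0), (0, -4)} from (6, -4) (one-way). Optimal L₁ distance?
34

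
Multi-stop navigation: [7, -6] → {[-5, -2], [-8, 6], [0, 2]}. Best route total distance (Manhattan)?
35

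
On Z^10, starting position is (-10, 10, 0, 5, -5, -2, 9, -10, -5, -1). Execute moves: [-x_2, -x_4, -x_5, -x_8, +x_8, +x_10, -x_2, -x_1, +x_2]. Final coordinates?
(-11, 9, 0, 4, -6, -2, 9, -10, -5, 0)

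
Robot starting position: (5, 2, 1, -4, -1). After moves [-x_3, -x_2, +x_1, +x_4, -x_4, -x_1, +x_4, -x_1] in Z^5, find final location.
(4, 1, 0, -3, -1)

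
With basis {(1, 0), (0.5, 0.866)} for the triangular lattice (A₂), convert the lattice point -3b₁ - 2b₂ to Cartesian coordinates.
(-4, -1.732)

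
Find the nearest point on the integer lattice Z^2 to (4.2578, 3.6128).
(4, 4)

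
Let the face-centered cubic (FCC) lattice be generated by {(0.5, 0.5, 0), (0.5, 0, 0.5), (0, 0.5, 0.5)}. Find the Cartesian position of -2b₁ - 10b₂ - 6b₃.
(-6, -4, -8)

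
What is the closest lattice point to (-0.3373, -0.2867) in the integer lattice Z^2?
(0, 0)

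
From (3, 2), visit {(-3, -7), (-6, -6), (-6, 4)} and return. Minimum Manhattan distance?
40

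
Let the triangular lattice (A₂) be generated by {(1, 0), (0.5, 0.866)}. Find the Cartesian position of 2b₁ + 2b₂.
(3, 1.732)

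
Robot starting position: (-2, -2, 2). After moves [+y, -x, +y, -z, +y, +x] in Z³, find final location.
(-2, 1, 1)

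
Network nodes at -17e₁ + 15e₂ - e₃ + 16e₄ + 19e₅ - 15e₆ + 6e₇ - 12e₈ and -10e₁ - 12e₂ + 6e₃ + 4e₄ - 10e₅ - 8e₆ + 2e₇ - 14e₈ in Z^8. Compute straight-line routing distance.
43.3705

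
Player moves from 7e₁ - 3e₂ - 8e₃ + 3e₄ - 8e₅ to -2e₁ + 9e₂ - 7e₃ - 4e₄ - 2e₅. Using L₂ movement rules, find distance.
17.6352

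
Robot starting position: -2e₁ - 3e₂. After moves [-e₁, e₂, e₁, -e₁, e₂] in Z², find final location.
(-3, -1)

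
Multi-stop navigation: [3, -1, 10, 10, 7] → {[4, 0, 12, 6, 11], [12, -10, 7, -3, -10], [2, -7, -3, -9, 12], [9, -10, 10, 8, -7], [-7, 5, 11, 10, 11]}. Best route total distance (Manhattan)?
150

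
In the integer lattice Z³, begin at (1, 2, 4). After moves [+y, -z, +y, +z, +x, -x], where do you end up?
(1, 4, 4)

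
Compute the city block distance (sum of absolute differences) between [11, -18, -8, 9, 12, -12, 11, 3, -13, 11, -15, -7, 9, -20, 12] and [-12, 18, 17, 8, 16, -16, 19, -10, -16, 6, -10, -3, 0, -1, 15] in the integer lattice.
162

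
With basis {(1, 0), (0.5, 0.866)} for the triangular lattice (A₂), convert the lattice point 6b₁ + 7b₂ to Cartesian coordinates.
(9.5, 6.062)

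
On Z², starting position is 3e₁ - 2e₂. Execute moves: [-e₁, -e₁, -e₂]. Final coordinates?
(1, -3)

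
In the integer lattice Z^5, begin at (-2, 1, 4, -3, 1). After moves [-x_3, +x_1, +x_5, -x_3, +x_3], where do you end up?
(-1, 1, 3, -3, 2)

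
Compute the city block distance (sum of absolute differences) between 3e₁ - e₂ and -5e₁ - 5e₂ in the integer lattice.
12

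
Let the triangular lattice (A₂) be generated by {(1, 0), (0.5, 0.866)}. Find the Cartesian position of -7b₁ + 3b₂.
(-5.5, 2.598)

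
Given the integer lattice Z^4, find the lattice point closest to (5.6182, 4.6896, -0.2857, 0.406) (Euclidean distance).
(6, 5, 0, 0)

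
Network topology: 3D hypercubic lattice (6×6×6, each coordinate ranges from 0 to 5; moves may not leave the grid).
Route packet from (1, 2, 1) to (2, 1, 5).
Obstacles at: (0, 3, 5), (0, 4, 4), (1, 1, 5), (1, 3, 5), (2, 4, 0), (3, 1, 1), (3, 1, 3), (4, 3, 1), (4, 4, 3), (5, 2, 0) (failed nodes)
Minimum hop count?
6
(one shortest path: (1, 2, 1) → (2, 2, 1) → (2, 1, 1) → (2, 1, 2) → (2, 1, 3) → (2, 1, 4) → (2, 1, 5))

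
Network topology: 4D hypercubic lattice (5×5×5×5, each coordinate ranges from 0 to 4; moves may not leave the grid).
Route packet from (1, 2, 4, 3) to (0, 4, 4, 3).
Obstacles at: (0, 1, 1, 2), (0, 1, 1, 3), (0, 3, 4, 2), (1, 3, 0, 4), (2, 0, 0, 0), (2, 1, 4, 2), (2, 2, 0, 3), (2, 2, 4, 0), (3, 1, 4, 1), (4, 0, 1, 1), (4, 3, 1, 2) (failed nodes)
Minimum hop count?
3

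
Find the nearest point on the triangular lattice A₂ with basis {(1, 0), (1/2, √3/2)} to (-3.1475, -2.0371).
(-3, -1.732)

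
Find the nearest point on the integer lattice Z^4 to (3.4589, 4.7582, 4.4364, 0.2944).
(3, 5, 4, 0)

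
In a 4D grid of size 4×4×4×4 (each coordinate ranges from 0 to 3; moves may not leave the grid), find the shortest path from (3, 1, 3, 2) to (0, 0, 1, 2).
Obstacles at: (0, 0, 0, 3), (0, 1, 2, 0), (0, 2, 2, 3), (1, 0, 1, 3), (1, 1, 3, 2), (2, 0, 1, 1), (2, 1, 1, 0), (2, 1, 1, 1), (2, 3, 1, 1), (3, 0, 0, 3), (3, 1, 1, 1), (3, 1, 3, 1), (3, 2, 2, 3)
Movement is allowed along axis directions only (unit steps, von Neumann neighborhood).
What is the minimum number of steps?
6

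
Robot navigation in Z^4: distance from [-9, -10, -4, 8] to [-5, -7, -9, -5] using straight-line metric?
14.7986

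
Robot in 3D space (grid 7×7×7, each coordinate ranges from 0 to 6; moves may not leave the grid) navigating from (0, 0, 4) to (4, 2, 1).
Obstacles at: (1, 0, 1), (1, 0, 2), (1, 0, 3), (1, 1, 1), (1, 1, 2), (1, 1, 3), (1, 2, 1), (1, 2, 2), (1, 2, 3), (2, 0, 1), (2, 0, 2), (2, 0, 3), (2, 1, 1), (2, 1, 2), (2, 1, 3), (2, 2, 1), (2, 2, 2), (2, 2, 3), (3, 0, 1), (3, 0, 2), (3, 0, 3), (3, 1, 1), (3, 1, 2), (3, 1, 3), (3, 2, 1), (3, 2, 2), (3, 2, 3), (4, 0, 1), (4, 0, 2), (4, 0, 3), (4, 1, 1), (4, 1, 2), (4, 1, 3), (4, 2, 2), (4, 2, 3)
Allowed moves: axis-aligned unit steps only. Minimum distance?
11
(one shortest path: (0, 0, 4) → (1, 0, 4) → (2, 0, 4) → (3, 0, 4) → (4, 0, 4) → (5, 0, 4) → (5, 1, 4) → (5, 2, 4) → (5, 2, 3) → (5, 2, 2) → (5, 2, 1) → (4, 2, 1))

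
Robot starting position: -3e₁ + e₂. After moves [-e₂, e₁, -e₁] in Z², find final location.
(-3, 0)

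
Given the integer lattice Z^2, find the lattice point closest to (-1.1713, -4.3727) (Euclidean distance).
(-1, -4)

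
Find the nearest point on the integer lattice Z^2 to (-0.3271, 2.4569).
(0, 2)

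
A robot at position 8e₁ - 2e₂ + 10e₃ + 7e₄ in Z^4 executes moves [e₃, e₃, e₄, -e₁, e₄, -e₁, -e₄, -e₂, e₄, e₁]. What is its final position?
(7, -3, 12, 9)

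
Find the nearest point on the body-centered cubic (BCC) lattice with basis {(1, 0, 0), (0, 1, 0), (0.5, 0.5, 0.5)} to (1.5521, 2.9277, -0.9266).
(2, 3, -1)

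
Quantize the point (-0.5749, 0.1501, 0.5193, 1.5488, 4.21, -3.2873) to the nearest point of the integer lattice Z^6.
(-1, 0, 1, 2, 4, -3)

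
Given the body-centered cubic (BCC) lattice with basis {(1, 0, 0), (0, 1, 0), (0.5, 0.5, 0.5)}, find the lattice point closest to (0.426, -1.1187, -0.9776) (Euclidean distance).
(0, -1, -1)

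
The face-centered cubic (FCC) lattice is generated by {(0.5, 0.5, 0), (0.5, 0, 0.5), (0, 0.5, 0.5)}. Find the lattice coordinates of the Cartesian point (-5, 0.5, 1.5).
-6b₁ - 4b₂ + 7b₃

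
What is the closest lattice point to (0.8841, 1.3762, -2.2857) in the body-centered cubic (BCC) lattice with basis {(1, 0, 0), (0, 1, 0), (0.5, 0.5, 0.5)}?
(0.5, 1.5, -2.5)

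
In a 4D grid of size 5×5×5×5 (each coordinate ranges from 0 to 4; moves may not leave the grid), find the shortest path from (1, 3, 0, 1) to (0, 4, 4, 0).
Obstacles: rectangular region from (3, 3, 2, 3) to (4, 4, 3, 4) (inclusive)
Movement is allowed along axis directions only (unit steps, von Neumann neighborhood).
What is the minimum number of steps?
7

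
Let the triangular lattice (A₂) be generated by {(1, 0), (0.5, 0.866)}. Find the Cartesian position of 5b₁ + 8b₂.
(9, 6.928)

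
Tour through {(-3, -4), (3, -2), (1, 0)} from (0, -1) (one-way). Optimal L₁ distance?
14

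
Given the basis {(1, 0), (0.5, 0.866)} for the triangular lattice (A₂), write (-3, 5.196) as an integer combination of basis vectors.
-6b₁ + 6b₂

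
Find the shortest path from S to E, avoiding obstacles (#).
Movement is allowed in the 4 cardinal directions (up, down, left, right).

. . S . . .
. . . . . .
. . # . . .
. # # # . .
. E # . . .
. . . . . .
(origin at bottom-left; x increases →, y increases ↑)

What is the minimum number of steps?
7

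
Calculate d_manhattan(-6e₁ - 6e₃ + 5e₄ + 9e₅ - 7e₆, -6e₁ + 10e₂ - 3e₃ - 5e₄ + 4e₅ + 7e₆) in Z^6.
42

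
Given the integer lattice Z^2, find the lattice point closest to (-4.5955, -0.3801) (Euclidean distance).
(-5, 0)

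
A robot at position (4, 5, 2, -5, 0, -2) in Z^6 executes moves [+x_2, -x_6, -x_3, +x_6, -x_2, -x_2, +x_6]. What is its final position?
(4, 4, 1, -5, 0, -1)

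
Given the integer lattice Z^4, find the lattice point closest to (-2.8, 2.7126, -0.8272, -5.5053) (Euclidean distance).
(-3, 3, -1, -6)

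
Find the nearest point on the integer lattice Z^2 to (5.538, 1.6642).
(6, 2)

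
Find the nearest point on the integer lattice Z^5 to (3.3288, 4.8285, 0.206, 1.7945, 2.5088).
(3, 5, 0, 2, 3)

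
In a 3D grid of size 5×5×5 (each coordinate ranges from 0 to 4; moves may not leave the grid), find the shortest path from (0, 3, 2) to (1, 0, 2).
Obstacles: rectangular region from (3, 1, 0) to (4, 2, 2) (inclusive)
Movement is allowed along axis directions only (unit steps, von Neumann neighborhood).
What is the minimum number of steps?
4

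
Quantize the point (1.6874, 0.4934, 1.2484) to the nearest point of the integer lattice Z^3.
(2, 0, 1)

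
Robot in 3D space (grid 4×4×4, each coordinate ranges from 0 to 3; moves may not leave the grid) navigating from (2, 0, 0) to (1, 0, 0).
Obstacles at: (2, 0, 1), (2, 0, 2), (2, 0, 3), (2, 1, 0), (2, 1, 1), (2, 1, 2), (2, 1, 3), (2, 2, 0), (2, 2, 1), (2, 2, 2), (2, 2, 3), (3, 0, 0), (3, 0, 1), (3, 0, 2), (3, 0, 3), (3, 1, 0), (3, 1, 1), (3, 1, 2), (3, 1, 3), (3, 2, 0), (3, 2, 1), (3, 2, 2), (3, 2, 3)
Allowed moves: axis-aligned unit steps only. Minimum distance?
1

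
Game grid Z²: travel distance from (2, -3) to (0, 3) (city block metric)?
8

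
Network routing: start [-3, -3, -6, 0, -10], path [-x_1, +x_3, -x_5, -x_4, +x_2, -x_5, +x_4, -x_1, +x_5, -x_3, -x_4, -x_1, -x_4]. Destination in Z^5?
(-6, -2, -6, -2, -11)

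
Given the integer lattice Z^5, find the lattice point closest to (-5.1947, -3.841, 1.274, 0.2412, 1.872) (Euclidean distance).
(-5, -4, 1, 0, 2)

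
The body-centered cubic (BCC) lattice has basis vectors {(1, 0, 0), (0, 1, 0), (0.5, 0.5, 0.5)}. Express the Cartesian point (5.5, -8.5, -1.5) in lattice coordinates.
7b₁ - 7b₂ - 3b₃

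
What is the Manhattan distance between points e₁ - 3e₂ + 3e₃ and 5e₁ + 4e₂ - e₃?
15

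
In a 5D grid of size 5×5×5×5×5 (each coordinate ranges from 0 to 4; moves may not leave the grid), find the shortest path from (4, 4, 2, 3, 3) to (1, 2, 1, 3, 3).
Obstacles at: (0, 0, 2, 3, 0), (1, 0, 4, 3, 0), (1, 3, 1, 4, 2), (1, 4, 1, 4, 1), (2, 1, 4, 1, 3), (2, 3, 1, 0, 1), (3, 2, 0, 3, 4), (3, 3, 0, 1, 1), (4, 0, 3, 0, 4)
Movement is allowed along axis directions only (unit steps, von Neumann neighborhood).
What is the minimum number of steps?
6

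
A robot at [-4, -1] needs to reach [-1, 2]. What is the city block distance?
6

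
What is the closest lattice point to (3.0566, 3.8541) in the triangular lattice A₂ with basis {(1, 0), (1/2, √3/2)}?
(3, 3.464)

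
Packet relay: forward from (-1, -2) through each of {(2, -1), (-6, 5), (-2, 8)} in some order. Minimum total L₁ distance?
24
(one optimal route: (-1, -2) → (2, -1) → (-2, 8) → (-6, 5))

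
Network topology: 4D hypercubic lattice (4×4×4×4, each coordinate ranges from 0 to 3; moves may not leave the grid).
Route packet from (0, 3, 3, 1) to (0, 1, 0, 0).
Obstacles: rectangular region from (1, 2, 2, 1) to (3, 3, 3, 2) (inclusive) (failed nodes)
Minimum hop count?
6
(one shortest path: (0, 3, 3, 1) → (0, 2, 3, 1) → (0, 1, 3, 1) → (0, 1, 2, 1) → (0, 1, 1, 1) → (0, 1, 0, 1) → (0, 1, 0, 0))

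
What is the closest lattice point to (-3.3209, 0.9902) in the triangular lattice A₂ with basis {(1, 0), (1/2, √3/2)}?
(-3.5, 0.866)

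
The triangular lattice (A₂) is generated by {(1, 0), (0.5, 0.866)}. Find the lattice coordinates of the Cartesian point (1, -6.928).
5b₁ - 8b₂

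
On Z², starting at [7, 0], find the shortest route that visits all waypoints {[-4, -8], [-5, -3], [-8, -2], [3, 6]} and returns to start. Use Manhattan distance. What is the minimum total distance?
58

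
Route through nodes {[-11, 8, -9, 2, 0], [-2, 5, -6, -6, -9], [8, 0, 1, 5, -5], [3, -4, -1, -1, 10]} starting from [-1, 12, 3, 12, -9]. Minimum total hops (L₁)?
141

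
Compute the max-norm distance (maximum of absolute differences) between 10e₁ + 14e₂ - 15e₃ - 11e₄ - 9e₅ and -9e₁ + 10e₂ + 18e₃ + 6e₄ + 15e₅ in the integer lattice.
33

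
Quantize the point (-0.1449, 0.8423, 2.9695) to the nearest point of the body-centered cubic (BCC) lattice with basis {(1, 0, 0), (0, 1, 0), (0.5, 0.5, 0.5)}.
(0, 1, 3)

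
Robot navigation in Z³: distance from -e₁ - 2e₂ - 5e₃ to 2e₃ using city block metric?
10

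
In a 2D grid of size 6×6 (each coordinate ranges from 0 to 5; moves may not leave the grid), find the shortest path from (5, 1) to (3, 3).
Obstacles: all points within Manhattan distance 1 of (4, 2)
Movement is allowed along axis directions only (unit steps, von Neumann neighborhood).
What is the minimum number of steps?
8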